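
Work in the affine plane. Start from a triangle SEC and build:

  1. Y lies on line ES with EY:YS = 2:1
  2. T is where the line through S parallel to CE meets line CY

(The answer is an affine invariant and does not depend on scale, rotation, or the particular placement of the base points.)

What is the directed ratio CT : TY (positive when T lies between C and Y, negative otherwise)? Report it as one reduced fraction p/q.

Choose coordinates S = (0, 0), E = (1, 0), C = (0, 1).
1. Y lies on line ES with EY:YS = 2:1 ⇒ Y = (1/3, 0)
2. T is where the line through S parallel to CE meets line CY ⇒ T = (1/2, -1/2)
T = C + t·(Y−C) with t = 3/2, so CT:TY = t:(1−t) = 3/2:-1/2

CT:TY = -3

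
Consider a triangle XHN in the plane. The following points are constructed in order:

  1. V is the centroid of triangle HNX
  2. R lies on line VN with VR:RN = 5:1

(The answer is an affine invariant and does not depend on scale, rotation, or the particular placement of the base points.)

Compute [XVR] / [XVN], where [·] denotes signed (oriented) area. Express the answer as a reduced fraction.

Choose coordinates X = (0, 0), H = (1, 0), N = (0, 1).
1. V is the centroid of triangle HNX ⇒ V = (1/3, 1/3)
2. R lies on line VN with VR:RN = 5:1 ⇒ R = (1/18, 8/9)
2·[XVR] = 5/18, 2·[XVN] = 1/3
[XVR]:[XVN] = 5/18:1/3 = 5/6

[XVR]:[XVN] = 5/6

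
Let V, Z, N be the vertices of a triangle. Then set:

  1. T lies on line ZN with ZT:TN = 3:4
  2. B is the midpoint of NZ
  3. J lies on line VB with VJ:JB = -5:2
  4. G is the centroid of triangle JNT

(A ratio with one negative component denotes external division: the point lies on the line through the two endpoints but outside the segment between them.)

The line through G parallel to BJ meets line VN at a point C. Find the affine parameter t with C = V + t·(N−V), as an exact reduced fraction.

t = 2/7

Set V = (0, 0), Z = (1, 0), N = (0, 1); any affine frame gives the same invariant.
1. T lies on line ZN with ZT:TN = 3:4 ⇒ T = (4/7, 3/7)
2. B is the midpoint of NZ ⇒ B = (1/2, 1/2)
3. J lies on line VB with VJ:JB = -5:2 ⇒ J = (5/6, 5/6)
4. G is the centroid of triangle JNT ⇒ G = (59/126, 95/126)
through G parallel to BJ: direction (1/3, 1/3); meets VN at C = (0, 2/7)
C = V + t·(N−V) with t = 2/7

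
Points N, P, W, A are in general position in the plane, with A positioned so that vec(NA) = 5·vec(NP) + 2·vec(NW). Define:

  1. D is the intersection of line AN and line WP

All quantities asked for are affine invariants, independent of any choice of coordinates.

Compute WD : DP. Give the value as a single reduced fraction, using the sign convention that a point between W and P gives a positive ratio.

WD:DP = 5/2

Work in coordinates with N = (0, 0), P = (1, 0), W = (0, 1), A = (5, 2).
1. D is the intersection of line AN and line WP ⇒ D = (5/7, 2/7)
D = W + t·(P−W) with t = 5/7, so WD:DP = t:(1−t) = 5/7:2/7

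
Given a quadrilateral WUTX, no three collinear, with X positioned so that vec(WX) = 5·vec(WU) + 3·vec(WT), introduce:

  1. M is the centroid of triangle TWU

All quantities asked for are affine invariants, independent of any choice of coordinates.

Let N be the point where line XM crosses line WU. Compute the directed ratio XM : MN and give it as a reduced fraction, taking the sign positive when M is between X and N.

XM:MN = 8

Work in coordinates with W = (0, 0), U = (1, 0), T = (0, 1), X = (5, 3).
1. M is the centroid of triangle TWU ⇒ M = (1/3, 1/3)
line XM meets WU at N = (-1/4, 0)
M = X + t·(N−X) with t = 8/9, so XM:MN = 8/9:1/9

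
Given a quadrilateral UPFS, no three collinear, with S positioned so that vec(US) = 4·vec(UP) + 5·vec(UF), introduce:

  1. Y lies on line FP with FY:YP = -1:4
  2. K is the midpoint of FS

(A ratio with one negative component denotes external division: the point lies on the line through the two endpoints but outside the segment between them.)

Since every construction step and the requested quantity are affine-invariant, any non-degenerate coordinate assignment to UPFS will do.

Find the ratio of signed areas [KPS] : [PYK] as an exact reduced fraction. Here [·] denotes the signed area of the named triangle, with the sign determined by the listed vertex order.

Assign U = (0, 0), P = (1, 0), F = (0, 1), S = (4, 5) — the answer is frame-independent, so this choice is without loss of generality.
1. Y lies on line FP with FY:YP = -1:4 ⇒ Y = (-1/3, 4/3)
2. K is the midpoint of FS ⇒ K = (2, 3)
2·[KPS] = 4, 2·[PYK] = -16/3
[KPS]:[PYK] = 4:-16/3 = -3/4

[KPS]:[PYK] = -3/4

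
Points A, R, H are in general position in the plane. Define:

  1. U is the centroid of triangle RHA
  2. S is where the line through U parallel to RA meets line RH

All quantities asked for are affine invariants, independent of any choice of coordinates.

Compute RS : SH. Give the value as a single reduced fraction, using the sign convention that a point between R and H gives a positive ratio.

Assign A = (0, 0), R = (1, 0), H = (0, 1) — the answer is frame-independent, so this choice is without loss of generality.
1. U is the centroid of triangle RHA ⇒ U = (1/3, 1/3)
2. S is where the line through U parallel to RA meets line RH ⇒ S = (2/3, 1/3)
S = R + t·(H−R) with t = 1/3, so RS:SH = t:(1−t) = 1/3:2/3

RS:SH = 1/2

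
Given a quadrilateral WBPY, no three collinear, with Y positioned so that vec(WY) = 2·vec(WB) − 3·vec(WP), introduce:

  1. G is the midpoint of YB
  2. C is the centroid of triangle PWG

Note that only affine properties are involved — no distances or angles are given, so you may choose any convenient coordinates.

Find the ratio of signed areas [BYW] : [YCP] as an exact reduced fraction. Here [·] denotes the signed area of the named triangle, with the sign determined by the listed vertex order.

Set W = (0, 0), B = (1, 0), P = (0, 1), Y = (2, -3); any affine frame gives the same invariant.
1. G is the midpoint of YB ⇒ G = (3/2, -3/2)
2. C is the centroid of triangle PWG ⇒ C = (1/2, -1/6)
2·[BYW] = -3, 2·[YCP] = -1/3
[BYW]:[YCP] = -3:-1/3 = 9

[BYW]:[YCP] = 9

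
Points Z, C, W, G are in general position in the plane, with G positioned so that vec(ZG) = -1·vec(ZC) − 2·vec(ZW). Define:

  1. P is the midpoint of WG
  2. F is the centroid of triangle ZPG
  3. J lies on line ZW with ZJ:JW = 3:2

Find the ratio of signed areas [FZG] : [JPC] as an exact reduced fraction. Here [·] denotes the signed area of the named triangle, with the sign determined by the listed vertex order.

[FZG]:[JPC] = -5/42

Work in coordinates with Z = (0, 0), C = (1, 0), W = (0, 1), G = (-1, -2).
1. P is the midpoint of WG ⇒ P = (-1/2, -1/2)
2. F is the centroid of triangle ZPG ⇒ F = (-1/2, -5/6)
3. J lies on line ZW with ZJ:JW = 3:2 ⇒ J = (0, 3/5)
2·[FZG] = -1/6, 2·[JPC] = 7/5
[FZG]:[JPC] = -1/6:7/5 = -5/42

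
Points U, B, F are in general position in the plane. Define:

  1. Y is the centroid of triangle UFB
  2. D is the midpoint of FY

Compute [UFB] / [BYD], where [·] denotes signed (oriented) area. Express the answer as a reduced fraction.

[UFB]:[BYD] = 6

Assign U = (0, 0), B = (1, 0), F = (0, 1) — the answer is frame-independent, so this choice is without loss of generality.
1. Y is the centroid of triangle UFB ⇒ Y = (1/3, 1/3)
2. D is the midpoint of FY ⇒ D = (1/6, 2/3)
2·[UFB] = -1, 2·[BYD] = -1/6
[UFB]:[BYD] = -1:-1/6 = 6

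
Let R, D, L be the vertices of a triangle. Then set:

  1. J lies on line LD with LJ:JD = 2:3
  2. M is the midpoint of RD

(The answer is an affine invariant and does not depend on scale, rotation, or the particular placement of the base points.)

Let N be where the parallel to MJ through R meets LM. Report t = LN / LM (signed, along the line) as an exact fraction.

t = -1/2

Assign R = (0, 0), D = (1, 0), L = (0, 1) — the answer is frame-independent, so this choice is without loss of generality.
1. J lies on line LD with LJ:JD = 2:3 ⇒ J = (2/5, 3/5)
2. M is the midpoint of RD ⇒ M = (1/2, 0)
through R parallel to MJ: direction (-1/10, 3/5); meets LM at N = (-1/4, 3/2)
N = L + t·(M−L) with t = -1/2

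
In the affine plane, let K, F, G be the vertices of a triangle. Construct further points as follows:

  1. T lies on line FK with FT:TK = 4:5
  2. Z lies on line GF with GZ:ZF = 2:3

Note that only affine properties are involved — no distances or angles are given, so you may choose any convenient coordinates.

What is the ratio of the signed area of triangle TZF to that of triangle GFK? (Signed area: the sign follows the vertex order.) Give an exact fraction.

Work in coordinates with K = (0, 0), F = (1, 0), G = (0, 1).
1. T lies on line FK with FT:TK = 4:5 ⇒ T = (5/9, 0)
2. Z lies on line GF with GZ:ZF = 2:3 ⇒ Z = (2/5, 3/5)
2·[TZF] = -4/15, 2·[GFK] = -1
[TZF]:[GFK] = -4/15:-1 = 4/15

[TZF]:[GFK] = 4/15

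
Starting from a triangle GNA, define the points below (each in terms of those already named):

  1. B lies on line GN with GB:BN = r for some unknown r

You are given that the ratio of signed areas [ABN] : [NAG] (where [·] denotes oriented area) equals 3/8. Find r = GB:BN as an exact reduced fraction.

r = 5/3

Choose coordinates G = (0, 0), N = (1, 0), A = (0, 1).
1. With GB:BN = r, write λ = r/(r+1) so B = G + λ·(N−G); B is affine-linear in λ
Every point depending on B is an affine combination of B and λ-independent points, so each such coordinate is linear in λ; the λ² term in each signed area is a multiple of (N−G)×(N−G) = 0, so 2·[ABN] and 2·[NAG] are each linear in λ. Evaluating at λ=0 and λ=1:
  2·[ABN] = −λ + 1,   2·[NAG] = 1
So [ABN]:[NAG] = (−λ + 1) / (1). Setting this equal to 3/8:
  −λ + 1 = 3/8·(1)  ⇒  λ = 5/8
Then r = λ/(1−λ) = (5/8)/(3/8) = 5/3. Check: with r = 5/3, B = (5/8, 0) and [ABN]:[NAG] = 3/8 as required.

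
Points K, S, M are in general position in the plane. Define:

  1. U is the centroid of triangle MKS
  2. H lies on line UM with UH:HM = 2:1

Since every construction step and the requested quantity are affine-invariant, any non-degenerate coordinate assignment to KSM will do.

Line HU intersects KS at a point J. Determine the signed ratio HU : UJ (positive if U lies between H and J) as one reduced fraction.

Assign K = (0, 0), S = (1, 0), M = (0, 1) — the answer is frame-independent, so this choice is without loss of generality.
1. U is the centroid of triangle MKS ⇒ U = (1/3, 1/3)
2. H lies on line UM with UH:HM = 2:1 ⇒ H = (1/9, 7/9)
line HU meets KS at J = (1/2, 0)
U = H + t·(J−H) with t = 4/7, so HU:UJ = 4/7:3/7

HU:UJ = 4/3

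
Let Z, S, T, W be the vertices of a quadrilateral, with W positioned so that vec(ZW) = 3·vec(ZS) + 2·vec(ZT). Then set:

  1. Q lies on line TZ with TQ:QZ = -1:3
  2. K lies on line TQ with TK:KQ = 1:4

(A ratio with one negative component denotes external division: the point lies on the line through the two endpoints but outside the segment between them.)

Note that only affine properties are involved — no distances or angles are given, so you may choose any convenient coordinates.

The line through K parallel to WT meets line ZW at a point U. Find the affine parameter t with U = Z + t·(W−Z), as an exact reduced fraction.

Work in coordinates with Z = (0, 0), S = (1, 0), T = (0, 1), W = (3, 2).
1. Q lies on line TZ with TQ:QZ = -1:3 ⇒ Q = (0, 3/2)
2. K lies on line TQ with TK:KQ = 1:4 ⇒ K = (0, 11/10)
through K parallel to WT: direction (-3, -1); meets ZW at U = (33/10, 11/5)
U = Z + t·(W−Z) with t = 11/10

t = 11/10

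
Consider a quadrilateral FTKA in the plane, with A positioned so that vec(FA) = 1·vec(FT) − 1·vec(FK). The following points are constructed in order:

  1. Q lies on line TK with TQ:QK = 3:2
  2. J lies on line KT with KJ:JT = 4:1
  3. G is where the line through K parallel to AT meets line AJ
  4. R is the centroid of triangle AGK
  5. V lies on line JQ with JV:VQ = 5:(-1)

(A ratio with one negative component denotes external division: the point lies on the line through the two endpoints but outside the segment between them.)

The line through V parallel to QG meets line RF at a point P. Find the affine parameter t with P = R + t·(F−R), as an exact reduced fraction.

Choose coordinates F = (0, 0), T = (1, 0), K = (0, 1), A = (1, -1).
1. Q lies on line TK with TQ:QK = 3:2 ⇒ Q = (2/5, 3/5)
2. J lies on line KT with KJ:JT = 4:1 ⇒ J = (4/5, 1/5)
3. G is where the line through K parallel to AT meets line AJ ⇒ G = (0, 5)
4. R is the centroid of triangle AGK ⇒ R = (1/3, 5/3)
5. V lies on line JQ with JV:VQ = 5:(-1) ⇒ V = (3/10, 7/10)
through V parallel to QG: direction (-2/5, 22/5); meets RF at P = (1/4, 5/4)
P = R + t·(F−R) with t = 1/4

t = 1/4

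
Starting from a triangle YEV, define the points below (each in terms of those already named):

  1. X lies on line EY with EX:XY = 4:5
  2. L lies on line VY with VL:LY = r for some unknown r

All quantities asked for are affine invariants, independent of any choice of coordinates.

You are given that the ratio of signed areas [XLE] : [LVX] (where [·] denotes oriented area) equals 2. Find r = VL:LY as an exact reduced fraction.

r = 2/5

Set Y = (0, 0), E = (1, 0), V = (0, 1); any affine frame gives the same invariant.
1. X lies on line EY with EX:XY = 4:5 ⇒ X = (5/9, 0)
2. With VL:LY = r, write λ = r/(r+1) so L = V + λ·(Y−V); L is affine-linear in λ
Every point depending on L is an affine combination of L and λ-independent points, so each such coordinate is linear in λ; the λ² term in each signed area is a multiple of (Y−V)×(Y−V) = 0, so 2·[XLE] and 2·[LVX] are each linear in λ. Evaluating at λ=0 and λ=1:
  2·[XLE] = 4/9·λ − 4/9,   2·[LVX] = -5/9·λ
So [XLE]:[LVX] = (4/9·λ − 4/9) / (-5/9·λ). Setting this equal to 2:
  4/9·λ − 4/9 = 2·(-5/9·λ)  ⇒  λ = 2/7
Then r = λ/(1−λ) = (2/7)/(5/7) = 2/5. Check: with r = 2/5, L = (0, 5/7) and [XLE]:[LVX] = 2 as required.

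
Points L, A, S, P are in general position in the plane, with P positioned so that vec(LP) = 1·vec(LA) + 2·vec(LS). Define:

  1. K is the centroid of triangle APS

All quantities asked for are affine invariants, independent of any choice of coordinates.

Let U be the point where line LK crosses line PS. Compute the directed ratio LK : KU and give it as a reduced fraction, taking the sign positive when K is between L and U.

Work in coordinates with L = (0, 0), A = (1, 0), S = (0, 1), P = (1, 2).
1. K is the centroid of triangle APS ⇒ K = (2/3, 1)
line LK meets PS at U = (2, 3)
K = L + t·(U−L) with t = 1/3, so LK:KU = 1/3:2/3

LK:KU = 1/2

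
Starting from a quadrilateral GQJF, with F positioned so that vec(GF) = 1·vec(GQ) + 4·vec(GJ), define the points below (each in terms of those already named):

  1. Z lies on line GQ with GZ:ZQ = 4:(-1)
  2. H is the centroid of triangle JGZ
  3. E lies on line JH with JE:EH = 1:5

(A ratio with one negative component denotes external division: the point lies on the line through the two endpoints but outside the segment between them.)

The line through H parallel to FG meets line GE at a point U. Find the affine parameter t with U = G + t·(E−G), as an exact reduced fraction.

t = -39/16

Choose coordinates G = (0, 0), Q = (1, 0), J = (0, 1), F = (1, 4).
1. Z lies on line GQ with GZ:ZQ = 4:(-1) ⇒ Z = (4/3, 0)
2. H is the centroid of triangle JGZ ⇒ H = (4/9, 1/3)
3. E lies on line JH with JE:EH = 1:5 ⇒ E = (2/27, 8/9)
through H parallel to FG: direction (-1, -4); meets GE at U = (-13/72, -13/6)
U = G + t·(E−G) with t = -39/16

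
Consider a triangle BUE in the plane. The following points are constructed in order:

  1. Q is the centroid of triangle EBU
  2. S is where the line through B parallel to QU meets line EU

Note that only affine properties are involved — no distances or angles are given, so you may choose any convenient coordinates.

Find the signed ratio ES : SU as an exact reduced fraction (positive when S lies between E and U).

ES:SU = -2

Assign B = (0, 0), U = (1, 0), E = (0, 1) — the answer is frame-independent, so this choice is without loss of generality.
1. Q is the centroid of triangle EBU ⇒ Q = (1/3, 1/3)
2. S is where the line through B parallel to QU meets line EU ⇒ S = (2, -1)
S = E + t·(U−E) with t = 2, so ES:SU = t:(1−t) = 2:-1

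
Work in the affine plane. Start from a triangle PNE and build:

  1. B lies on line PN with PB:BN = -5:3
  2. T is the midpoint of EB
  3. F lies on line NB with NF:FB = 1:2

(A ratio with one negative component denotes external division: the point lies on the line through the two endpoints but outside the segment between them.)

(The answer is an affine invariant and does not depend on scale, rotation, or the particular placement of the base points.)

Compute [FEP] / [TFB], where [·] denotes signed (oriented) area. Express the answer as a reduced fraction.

[FEP]:[TFB] = 3

Set P = (0, 0), N = (1, 0), E = (0, 1); any affine frame gives the same invariant.
1. B lies on line PN with PB:BN = -5:3 ⇒ B = (5/2, 0)
2. T is the midpoint of EB ⇒ T = (5/4, 1/2)
3. F lies on line NB with NF:FB = 1:2 ⇒ F = (3/2, 0)
2·[FEP] = 3/2, 2·[TFB] = 1/2
[FEP]:[TFB] = 3/2:1/2 = 3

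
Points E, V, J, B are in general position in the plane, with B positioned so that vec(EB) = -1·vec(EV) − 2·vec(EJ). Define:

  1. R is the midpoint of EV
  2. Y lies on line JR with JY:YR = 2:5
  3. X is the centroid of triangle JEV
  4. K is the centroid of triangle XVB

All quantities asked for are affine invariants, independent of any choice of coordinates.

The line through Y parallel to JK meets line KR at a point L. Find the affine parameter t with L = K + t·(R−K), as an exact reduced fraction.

Set E = (0, 0), V = (1, 0), J = (0, 1), B = (-1, -2); any affine frame gives the same invariant.
1. R is the midpoint of EV ⇒ R = (1/2, 0)
2. Y lies on line JR with JY:YR = 2:5 ⇒ Y = (1/7, 5/7)
3. X is the centroid of triangle JEV ⇒ X = (1/3, 1/3)
4. K is the centroid of triangle XVB ⇒ K = (1/9, -5/9)
through Y parallel to JK: direction (1/9, -14/9); meets KR at L = (2/9, -25/63)
L = K + t·(R−K) with t = 2/7

t = 2/7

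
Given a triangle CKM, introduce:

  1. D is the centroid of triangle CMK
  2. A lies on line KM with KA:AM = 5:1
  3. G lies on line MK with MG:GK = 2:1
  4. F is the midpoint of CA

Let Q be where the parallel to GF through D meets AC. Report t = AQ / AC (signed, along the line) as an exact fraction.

t = 5/9

Work in coordinates with C = (0, 0), K = (1, 0), M = (0, 1).
1. D is the centroid of triangle CMK ⇒ D = (1/3, 1/3)
2. A lies on line KM with KA:AM = 5:1 ⇒ A = (1/6, 5/6)
3. G lies on line MK with MG:GK = 2:1 ⇒ G = (2/3, 1/3)
4. F is the midpoint of CA ⇒ F = (1/12, 5/12)
through D parallel to GF: direction (-7/12, 1/12); meets AC at Q = (2/27, 10/27)
Q = A + t·(C−A) with t = 5/9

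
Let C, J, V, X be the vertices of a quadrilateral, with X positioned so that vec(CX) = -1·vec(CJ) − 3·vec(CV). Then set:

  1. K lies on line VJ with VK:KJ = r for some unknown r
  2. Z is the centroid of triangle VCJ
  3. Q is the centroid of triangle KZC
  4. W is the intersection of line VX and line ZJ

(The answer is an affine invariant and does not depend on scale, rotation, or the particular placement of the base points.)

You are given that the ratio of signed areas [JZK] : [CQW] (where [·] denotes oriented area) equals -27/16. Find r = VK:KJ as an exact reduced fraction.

Assign C = (0, 0), J = (1, 0), V = (0, 1), X = (-1, -3) — the answer is frame-independent, so this choice is without loss of generality.
1. With VK:KJ = r, write λ = r/(r+1) so K = V + λ·(J−V); K is affine-linear in λ
2. Z is the centroid of triangle VCJ ⇒ Z = (1/3, 1/3)
3. Q is the centroid of triangle KZC ⇒ Q is an affine combination of earlier points and hence also affine-linear in λ
4. W is the intersection of line VX and line ZJ ⇒ W = (-1/9, 5/9)
Every point depending on K is an affine combination of K and λ-independent points, so each such coordinate is linear in λ; the λ² term in each signed area is a multiple of (J−V)×(J−V) = 0, so 2·[JZK] and 2·[CQW] are each linear in λ. Evaluating at λ=0 and λ=1:
  2·[JZK] = 1/3·λ − 1/3,   2·[CQW] = 4/27·λ + 1/9
So [JZK]:[CQW] = (1/3·λ − 1/3) / (4/27·λ + 1/9). Setting this equal to -27/16:
  1/3·λ − 1/3 = -27/16·(4/27·λ + 1/9)  ⇒  λ = 1/4
Then r = λ/(1−λ) = (1/4)/(3/4) = 1/3. Check: with r = 1/3, K = (1/4, 3/4) and [JZK]:[CQW] = -27/16 as required.

r = 1/3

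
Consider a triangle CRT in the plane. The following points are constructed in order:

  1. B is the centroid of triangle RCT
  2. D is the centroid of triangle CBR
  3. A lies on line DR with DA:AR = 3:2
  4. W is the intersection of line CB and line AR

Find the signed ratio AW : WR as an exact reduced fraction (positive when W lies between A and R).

AW:WR = -11/15

Set C = (0, 0), R = (1, 0), T = (0, 1); any affine frame gives the same invariant.
1. B is the centroid of triangle RCT ⇒ B = (1/3, 1/3)
2. D is the centroid of triangle CBR ⇒ D = (4/9, 1/9)
3. A lies on line DR with DA:AR = 3:2 ⇒ A = (7/9, 2/45)
4. W is the intersection of line CB and line AR ⇒ W = (1/6, 1/6)
W = A + t·(R−A) with t = -11/4, so AW:WR = t:(1−t) = -11/4:15/4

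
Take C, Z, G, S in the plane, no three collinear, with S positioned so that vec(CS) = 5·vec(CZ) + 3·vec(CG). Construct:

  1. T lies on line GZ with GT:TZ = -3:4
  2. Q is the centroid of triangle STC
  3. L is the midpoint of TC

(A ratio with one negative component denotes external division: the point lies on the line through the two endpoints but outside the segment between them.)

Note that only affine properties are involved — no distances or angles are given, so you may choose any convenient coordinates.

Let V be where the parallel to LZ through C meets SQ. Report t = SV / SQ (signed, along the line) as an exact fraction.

Work in coordinates with C = (0, 0), Z = (1, 0), G = (0, 1), S = (5, 3).
1. T lies on line GZ with GT:TZ = -3:4 ⇒ T = (-3, 4)
2. Q is the centroid of triangle STC ⇒ Q = (2/3, 7/3)
3. L is the midpoint of TC ⇒ L = (-3/2, 2)
through C parallel to LZ: direction (5/2, -2); meets SQ at V = (-145/62, 58/31)
V = S + t·(Q−S) with t = 105/62

t = 105/62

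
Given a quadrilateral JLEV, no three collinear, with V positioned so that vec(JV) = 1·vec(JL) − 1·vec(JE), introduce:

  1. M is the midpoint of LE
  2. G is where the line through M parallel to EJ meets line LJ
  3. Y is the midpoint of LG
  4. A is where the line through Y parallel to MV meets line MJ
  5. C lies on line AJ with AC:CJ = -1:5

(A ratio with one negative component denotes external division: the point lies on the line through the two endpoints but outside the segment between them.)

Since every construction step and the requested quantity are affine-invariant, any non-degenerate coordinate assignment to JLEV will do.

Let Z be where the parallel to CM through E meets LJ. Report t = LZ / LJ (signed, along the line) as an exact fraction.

Set J = (0, 0), L = (1, 0), E = (0, 1), V = (1, -1); any affine frame gives the same invariant.
1. M is the midpoint of LE ⇒ M = (1/2, 1/2)
2. G is where the line through M parallel to EJ meets line LJ ⇒ G = (1/2, 0)
3. Y is the midpoint of LG ⇒ Y = (3/4, 0)
4. A is where the line through Y parallel to MV meets line MJ ⇒ A = (9/16, 9/16)
5. C lies on line AJ with AC:CJ = -1:5 ⇒ C = (45/64, 45/64)
through E parallel to CM: direction (-13/64, -13/64); meets LJ at Z = (-1, 0)
Z = L + t·(J−L) with t = 2

t = 2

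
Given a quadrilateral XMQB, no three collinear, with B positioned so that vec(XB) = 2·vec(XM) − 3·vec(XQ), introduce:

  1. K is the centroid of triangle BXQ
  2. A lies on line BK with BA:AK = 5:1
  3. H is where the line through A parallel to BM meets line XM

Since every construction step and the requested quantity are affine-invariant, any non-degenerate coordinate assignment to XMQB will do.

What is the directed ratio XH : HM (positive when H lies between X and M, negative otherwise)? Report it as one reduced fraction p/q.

Assign X = (0, 0), M = (1, 0), Q = (0, 1), B = (2, -3) — the answer is frame-independent, so this choice is without loss of generality.
1. K is the centroid of triangle BXQ ⇒ K = (2/3, -2/3)
2. A lies on line BK with BA:AK = 5:1 ⇒ A = (8/9, -19/18)
3. H is where the line through A parallel to BM meets line XM ⇒ H = (29/54, 0)
H = X + t·(M−X) with t = 29/54, so XH:HM = t:(1−t) = 29/54:25/54

XH:HM = 29/25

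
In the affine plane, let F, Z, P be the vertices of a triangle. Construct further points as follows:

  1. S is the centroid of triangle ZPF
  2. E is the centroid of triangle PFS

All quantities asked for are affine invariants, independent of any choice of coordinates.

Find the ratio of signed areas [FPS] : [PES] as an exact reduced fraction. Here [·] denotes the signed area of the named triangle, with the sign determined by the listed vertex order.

Set F = (0, 0), Z = (1, 0), P = (0, 1); any affine frame gives the same invariant.
1. S is the centroid of triangle ZPF ⇒ S = (1/3, 1/3)
2. E is the centroid of triangle PFS ⇒ E = (1/9, 4/9)
2·[FPS] = -1/3, 2·[PES] = 1/9
[FPS]:[PES] = -1/3:1/9 = -3

[FPS]:[PES] = -3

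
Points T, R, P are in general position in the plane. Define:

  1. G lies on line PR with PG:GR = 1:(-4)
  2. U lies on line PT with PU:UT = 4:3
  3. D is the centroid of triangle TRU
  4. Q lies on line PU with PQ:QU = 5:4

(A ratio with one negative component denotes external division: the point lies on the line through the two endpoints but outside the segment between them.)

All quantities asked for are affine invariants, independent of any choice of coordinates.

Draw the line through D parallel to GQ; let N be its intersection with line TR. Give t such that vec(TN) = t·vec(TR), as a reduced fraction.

Set T = (0, 0), R = (1, 0), P = (0, 1); any affine frame gives the same invariant.
1. G lies on line PR with PG:GR = 1:(-4) ⇒ G = (-1/3, 4/3)
2. U lies on line PT with PU:UT = 4:3 ⇒ U = (0, 3/7)
3. D is the centroid of triangle TRU ⇒ D = (1/3, 1/7)
4. Q lies on line PU with PQ:QU = 5:4 ⇒ Q = (0, 43/63)
through D parallel to GQ: direction (1/3, -41/63); meets TR at N = (50/123, 0)
N = T + t·(R−T) with t = 50/123

t = 50/123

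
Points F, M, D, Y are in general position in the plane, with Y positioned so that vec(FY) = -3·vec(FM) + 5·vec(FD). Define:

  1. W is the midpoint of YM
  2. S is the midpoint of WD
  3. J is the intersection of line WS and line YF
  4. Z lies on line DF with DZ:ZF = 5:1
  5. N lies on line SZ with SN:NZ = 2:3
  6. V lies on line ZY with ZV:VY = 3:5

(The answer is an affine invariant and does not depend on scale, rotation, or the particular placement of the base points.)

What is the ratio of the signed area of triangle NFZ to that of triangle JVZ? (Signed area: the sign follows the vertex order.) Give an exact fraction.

Work in coordinates with F = (0, 0), M = (1, 0), D = (0, 1), Y = (-3, 5).
1. W is the midpoint of YM ⇒ W = (-1, 5/2)
2. S is the midpoint of WD ⇒ S = (-1/2, 7/4)
3. J is the intersection of line WS and line YF ⇒ J = (-6, 10)
4. Z lies on line DF with DZ:ZF = 5:1 ⇒ Z = (0, 1/6)
5. N lies on line SZ with SN:NZ = 2:3 ⇒ N = (-3/10, 67/60)
6. V lies on line ZY with ZV:VY = 3:5 ⇒ V = (-9/8, 95/48)
2·[NFZ] = 1/20, 2·[JVZ] = 3/16
[NFZ]:[JVZ] = 1/20:3/16 = 4/15

[NFZ]:[JVZ] = 4/15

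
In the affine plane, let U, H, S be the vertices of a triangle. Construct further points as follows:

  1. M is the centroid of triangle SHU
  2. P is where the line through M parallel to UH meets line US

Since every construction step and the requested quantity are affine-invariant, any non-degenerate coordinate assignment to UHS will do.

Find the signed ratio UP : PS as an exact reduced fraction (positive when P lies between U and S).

UP:PS = 1/2

Set U = (0, 0), H = (1, 0), S = (0, 1); any affine frame gives the same invariant.
1. M is the centroid of triangle SHU ⇒ M = (1/3, 1/3)
2. P is where the line through M parallel to UH meets line US ⇒ P = (0, 1/3)
P = U + t·(S−U) with t = 1/3, so UP:PS = t:(1−t) = 1/3:2/3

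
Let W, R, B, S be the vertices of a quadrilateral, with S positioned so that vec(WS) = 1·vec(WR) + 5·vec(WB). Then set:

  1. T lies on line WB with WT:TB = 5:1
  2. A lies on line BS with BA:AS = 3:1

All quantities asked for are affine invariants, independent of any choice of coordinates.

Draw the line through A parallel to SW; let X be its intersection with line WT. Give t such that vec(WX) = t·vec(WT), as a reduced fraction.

t = 3/10

Set W = (0, 0), R = (1, 0), B = (0, 1), S = (1, 5); any affine frame gives the same invariant.
1. T lies on line WB with WT:TB = 5:1 ⇒ T = (0, 5/6)
2. A lies on line BS with BA:AS = 3:1 ⇒ A = (3/4, 4)
through A parallel to SW: direction (-1, -5); meets WT at X = (0, 1/4)
X = W + t·(T−W) with t = 3/10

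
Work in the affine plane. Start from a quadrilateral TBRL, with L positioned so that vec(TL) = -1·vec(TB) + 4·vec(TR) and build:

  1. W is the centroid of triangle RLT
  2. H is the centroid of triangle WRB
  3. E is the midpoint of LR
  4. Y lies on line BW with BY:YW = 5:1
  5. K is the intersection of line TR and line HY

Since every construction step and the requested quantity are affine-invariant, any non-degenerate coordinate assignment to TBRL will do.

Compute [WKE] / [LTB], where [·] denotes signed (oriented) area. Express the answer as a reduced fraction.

Choose coordinates T = (0, 0), B = (1, 0), R = (0, 1), L = (-1, 4).
1. W is the centroid of triangle RLT ⇒ W = (-1/3, 5/3)
2. H is the centroid of triangle WRB ⇒ H = (2/9, 8/9)
3. E is the midpoint of LR ⇒ E = (-1/2, 5/2)
4. Y lies on line BW with BY:YW = 5:1 ⇒ Y = (-1/9, 25/18)
5. K is the intersection of line TR and line HY ⇒ K = (0, 11/9)
2·[WKE] = 11/54, 2·[LTB] = 4
[WKE]:[LTB] = 11/54:4 = 11/216

[WKE]:[LTB] = 11/216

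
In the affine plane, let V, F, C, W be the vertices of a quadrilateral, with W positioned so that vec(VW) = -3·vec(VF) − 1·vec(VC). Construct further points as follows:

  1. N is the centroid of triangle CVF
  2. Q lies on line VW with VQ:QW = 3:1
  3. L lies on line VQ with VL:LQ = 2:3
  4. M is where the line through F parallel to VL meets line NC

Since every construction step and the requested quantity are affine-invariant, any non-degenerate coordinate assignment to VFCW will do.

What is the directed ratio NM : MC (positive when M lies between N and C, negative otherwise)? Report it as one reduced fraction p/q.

Set V = (0, 0), F = (1, 0), C = (0, 1), W = (-3, -1); any affine frame gives the same invariant.
1. N is the centroid of triangle CVF ⇒ N = (1/3, 1/3)
2. Q lies on line VW with VQ:QW = 3:1 ⇒ Q = (-9/4, -3/4)
3. L lies on line VQ with VL:LQ = 2:3 ⇒ L = (-9/10, -3/10)
4. M is where the line through F parallel to VL meets line NC ⇒ M = (4/7, -1/7)
M = N + t·(C−N) with t = -5/7, so NM:MC = t:(1−t) = -5/7:12/7

NM:MC = -5/12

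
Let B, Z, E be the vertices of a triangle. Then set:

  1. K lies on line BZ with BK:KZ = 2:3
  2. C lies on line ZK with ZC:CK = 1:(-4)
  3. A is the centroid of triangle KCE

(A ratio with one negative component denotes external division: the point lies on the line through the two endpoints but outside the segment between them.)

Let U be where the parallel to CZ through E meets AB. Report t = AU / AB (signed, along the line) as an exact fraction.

Choose coordinates B = (0, 0), Z = (1, 0), E = (0, 1).
1. K lies on line BZ with BK:KZ = 2:3 ⇒ K = (2/5, 0)
2. C lies on line ZK with ZC:CK = 1:(-4) ⇒ C = (6/5, 0)
3. A is the centroid of triangle KCE ⇒ A = (8/15, 1/3)
through E parallel to CZ: direction (-1/5, 0); meets AB at U = (8/5, 1)
U = A + t·(B−A) with t = -2

t = -2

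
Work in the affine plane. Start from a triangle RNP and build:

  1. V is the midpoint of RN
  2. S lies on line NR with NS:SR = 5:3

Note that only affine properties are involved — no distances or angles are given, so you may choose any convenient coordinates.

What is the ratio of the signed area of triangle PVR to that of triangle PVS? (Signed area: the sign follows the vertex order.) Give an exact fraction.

[PVR]:[PVS] = 4

Set R = (0, 0), N = (1, 0), P = (0, 1); any affine frame gives the same invariant.
1. V is the midpoint of RN ⇒ V = (1/2, 0)
2. S lies on line NR with NS:SR = 5:3 ⇒ S = (3/8, 0)
2·[PVR] = -1/2, 2·[PVS] = -1/8
[PVR]:[PVS] = -1/2:-1/8 = 4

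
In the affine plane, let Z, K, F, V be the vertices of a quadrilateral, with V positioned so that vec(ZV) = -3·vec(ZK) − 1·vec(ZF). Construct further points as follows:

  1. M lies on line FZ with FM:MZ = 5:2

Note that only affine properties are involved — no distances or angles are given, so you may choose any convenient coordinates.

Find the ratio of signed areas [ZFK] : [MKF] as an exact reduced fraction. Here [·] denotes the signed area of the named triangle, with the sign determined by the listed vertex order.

Set Z = (0, 0), K = (1, 0), F = (0, 1), V = (-3, -1); any affine frame gives the same invariant.
1. M lies on line FZ with FM:MZ = 5:2 ⇒ M = (0, 2/7)
2·[ZFK] = -1, 2·[MKF] = 5/7
[ZFK]:[MKF] = -1:5/7 = -7/5

[ZFK]:[MKF] = -7/5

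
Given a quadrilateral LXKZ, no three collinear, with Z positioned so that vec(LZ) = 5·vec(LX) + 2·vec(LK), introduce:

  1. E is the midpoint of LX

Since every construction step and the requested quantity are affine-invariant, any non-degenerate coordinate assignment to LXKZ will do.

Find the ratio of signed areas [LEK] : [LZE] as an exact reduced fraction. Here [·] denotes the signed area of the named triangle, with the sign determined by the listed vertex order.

[LEK]:[LZE] = -1/2

Work in coordinates with L = (0, 0), X = (1, 0), K = (0, 1), Z = (5, 2).
1. E is the midpoint of LX ⇒ E = (1/2, 0)
2·[LEK] = 1/2, 2·[LZE] = -1
[LEK]:[LZE] = 1/2:-1 = -1/2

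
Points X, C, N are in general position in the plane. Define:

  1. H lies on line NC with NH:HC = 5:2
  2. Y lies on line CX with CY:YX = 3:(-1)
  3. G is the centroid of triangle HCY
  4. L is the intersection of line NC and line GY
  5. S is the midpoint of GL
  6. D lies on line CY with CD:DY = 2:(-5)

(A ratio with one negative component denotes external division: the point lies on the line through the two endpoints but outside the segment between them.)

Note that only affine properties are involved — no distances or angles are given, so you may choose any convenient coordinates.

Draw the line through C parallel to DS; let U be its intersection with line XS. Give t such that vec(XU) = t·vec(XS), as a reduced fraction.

Set X = (0, 0), C = (1, 0), N = (0, 1); any affine frame gives the same invariant.
1. H lies on line NC with NH:HC = 5:2 ⇒ H = (5/7, 2/7)
2. Y lies on line CX with CY:YX = 3:(-1) ⇒ Y = (-1/2, 0)
3. G is the centroid of triangle HCY ⇒ G = (17/42, 2/21)
4. L is the intersection of line NC and line GY ⇒ L = (6/7, 1/7)
5. S is the midpoint of GL ⇒ S = (53/84, 5/42)
6. D lies on line CY with CD:DY = 2:(-5) ⇒ D = (2, 0)
through C parallel to DS: direction (-115/84, 5/42); meets XS at U = (53/168, 5/84)
U = X + t·(S−X) with t = 1/2

t = 1/2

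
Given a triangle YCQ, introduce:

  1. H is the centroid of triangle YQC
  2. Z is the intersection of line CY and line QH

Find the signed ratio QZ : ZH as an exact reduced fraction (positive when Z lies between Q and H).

QZ:ZH = -3

Choose coordinates Y = (0, 0), C = (1, 0), Q = (0, 1).
1. H is the centroid of triangle YQC ⇒ H = (1/3, 1/3)
2. Z is the intersection of line CY and line QH ⇒ Z = (1/2, 0)
Z = Q + t·(H−Q) with t = 3/2, so QZ:ZH = t:(1−t) = 3/2:-1/2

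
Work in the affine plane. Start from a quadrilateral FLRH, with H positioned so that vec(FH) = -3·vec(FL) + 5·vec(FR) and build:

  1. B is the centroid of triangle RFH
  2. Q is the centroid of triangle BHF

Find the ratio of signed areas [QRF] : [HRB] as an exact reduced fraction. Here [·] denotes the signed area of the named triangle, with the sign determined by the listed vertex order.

Choose coordinates F = (0, 0), L = (1, 0), R = (0, 1), H = (-3, 5).
1. B is the centroid of triangle RFH ⇒ B = (-1, 2)
2. Q is the centroid of triangle BHF ⇒ Q = (-4/3, 7/3)
2·[QRF] = -4/3, 2·[HRB] = -1
[QRF]:[HRB] = -4/3:-1 = 4/3

[QRF]:[HRB] = 4/3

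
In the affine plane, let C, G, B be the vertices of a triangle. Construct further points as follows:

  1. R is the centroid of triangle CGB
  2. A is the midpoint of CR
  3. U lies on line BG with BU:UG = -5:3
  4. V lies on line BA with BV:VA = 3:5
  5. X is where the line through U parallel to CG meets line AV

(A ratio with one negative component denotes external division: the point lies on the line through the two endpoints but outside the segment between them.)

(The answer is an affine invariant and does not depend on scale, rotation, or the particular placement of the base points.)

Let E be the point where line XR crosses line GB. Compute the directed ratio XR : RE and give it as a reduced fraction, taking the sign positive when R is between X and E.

XR:RE = 5

Choose coordinates C = (0, 0), G = (1, 0), B = (0, 1).
1. R is the centroid of triangle CGB ⇒ R = (1/3, 1/3)
2. A is the midpoint of CR ⇒ A = (1/6, 1/6)
3. U lies on line BG with BU:UG = -5:3 ⇒ U = (5/2, -3/2)
4. V lies on line BA with BV:VA = 3:5 ⇒ V = (1/16, 11/16)
5. X is where the line through U parallel to CG meets line AV ⇒ X = (1/2, -3/2)
line XR meets GB at E = (3/10, 7/10)
R = X + t·(E−X) with t = 5/6, so XR:RE = 5/6:1/6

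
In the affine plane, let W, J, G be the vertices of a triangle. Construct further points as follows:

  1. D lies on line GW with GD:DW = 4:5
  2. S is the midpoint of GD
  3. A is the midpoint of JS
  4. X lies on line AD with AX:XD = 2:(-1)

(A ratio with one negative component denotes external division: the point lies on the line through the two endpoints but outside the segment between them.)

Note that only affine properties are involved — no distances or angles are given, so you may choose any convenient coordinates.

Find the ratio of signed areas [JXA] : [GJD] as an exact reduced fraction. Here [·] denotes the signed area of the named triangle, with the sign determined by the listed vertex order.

[JXA]:[GJD] = 1/2

Assign W = (0, 0), J = (1, 0), G = (0, 1) — the answer is frame-independent, so this choice is without loss of generality.
1. D lies on line GW with GD:DW = 4:5 ⇒ D = (0, 5/9)
2. S is the midpoint of GD ⇒ S = (0, 7/9)
3. A is the midpoint of JS ⇒ A = (1/2, 7/18)
4. X lies on line AD with AX:XD = 2:(-1) ⇒ X = (-1/2, 13/18)
2·[JXA] = -2/9, 2·[GJD] = -4/9
[JXA]:[GJD] = -2/9:-4/9 = 1/2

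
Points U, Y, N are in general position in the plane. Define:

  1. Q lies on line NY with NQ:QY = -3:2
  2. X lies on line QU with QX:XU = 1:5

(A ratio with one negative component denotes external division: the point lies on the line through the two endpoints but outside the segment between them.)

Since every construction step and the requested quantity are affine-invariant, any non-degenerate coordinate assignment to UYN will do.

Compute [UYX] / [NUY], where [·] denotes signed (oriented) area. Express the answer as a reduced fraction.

Work in coordinates with U = (0, 0), Y = (1, 0), N = (0, 1).
1. Q lies on line NY with NQ:QY = -3:2 ⇒ Q = (3, -2)
2. X lies on line QU with QX:XU = 1:5 ⇒ X = (5/2, -5/3)
2·[UYX] = -5/3, 2·[NUY] = 1
[UYX]:[NUY] = -5/3:1 = -5/3

[UYX]:[NUY] = -5/3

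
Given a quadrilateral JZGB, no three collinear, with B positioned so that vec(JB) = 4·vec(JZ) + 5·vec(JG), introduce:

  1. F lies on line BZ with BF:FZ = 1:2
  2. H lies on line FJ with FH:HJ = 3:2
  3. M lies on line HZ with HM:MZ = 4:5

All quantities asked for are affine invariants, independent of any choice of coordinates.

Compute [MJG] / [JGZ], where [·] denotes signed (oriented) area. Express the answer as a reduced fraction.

[MJG]:[JGZ] = 10/9

Assign J = (0, 0), Z = (1, 0), G = (0, 1), B = (4, 5) — the answer is frame-independent, so this choice is without loss of generality.
1. F lies on line BZ with BF:FZ = 1:2 ⇒ F = (3, 10/3)
2. H lies on line FJ with FH:HJ = 3:2 ⇒ H = (6/5, 4/3)
3. M lies on line HZ with HM:MZ = 4:5 ⇒ M = (10/9, 20/27)
2·[MJG] = -10/9, 2·[JGZ] = -1
[MJG]:[JGZ] = -10/9:-1 = 10/9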